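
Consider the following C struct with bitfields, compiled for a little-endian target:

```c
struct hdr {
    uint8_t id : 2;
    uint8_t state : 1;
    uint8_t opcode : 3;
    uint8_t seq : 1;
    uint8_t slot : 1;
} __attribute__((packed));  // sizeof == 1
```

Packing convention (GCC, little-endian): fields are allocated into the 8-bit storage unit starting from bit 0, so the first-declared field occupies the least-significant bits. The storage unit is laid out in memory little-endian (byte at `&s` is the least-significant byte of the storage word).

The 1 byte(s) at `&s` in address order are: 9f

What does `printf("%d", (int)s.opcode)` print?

[0]=0x9f (little-endian) → word 0x9f
id:2 @ bit 0 → (0x9f>>0)&0x3 = 0x3
state:1 @ bit 2 → (0x9f>>2)&0x1 = 0x1
opcode:3 @ bit 3 → (0x9f>>3)&0x7 = 0x3  ←
seq:1 @ bit 6 → (0x9f>>6)&0x1 = 0x0
slot:1 @ bit 7 → (0x9f>>7)&0x1 = 0x1

3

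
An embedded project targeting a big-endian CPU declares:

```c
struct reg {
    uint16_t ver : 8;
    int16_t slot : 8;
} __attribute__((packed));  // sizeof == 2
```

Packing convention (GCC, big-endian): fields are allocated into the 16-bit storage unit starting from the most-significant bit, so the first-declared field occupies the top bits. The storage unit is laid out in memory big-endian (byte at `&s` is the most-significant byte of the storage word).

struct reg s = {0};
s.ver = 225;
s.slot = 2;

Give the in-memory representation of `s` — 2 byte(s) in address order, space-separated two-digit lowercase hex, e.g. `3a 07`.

[8+:8] ver=225 & 0xff = 0xe1; word=0xe100
[0+:8] slot=2 & 0xff = 0x2; word=0xe102
word = 0xe102 → big-endian bytes:
  [0]=0xe1  [1]=0x02

e1 02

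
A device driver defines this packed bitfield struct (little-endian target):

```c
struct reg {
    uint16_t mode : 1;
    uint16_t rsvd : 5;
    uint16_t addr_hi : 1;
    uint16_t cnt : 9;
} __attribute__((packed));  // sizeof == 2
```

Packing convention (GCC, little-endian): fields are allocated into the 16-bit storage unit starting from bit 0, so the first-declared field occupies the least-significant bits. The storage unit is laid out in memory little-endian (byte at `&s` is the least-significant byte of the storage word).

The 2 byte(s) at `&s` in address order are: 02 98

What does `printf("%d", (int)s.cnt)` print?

[0]=0x02 [1]=0x98 (little-endian) → word 0x9802
mode [0+:1] = (word>>0) & 0x1 = 0
rsvd [1+:5] = (word>>1) & 0x1f = 1
addr_hi [6+:1] = (word>>6) & 0x1 = 0
cnt [7+:9] = (word>>7) & 0x1ff = 304  ←

304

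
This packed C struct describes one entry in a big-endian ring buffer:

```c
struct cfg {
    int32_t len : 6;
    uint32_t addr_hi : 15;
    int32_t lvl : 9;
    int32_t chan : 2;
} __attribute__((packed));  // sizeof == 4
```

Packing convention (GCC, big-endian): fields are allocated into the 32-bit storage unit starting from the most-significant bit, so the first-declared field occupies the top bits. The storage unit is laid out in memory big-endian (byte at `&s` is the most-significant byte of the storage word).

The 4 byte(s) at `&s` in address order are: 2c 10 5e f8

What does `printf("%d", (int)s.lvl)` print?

-66

[0]=0x2c [1]=0x10 [2]=0x5e [3]=0xf8 (big-endian) → word 0x2c105ef8
len [26+:6] = (word>>26) & 0x3f = 11
addr_hi [11+:15] = (word>>11) & 0x7fff = 523
lvl [2+:9] = (word>>2) & 0x1ff = 446  ←
chan [0+:2] = (word>>0) & 0x3 = 0
lvl signed 9b, MSB=1: 446 - 512 = -66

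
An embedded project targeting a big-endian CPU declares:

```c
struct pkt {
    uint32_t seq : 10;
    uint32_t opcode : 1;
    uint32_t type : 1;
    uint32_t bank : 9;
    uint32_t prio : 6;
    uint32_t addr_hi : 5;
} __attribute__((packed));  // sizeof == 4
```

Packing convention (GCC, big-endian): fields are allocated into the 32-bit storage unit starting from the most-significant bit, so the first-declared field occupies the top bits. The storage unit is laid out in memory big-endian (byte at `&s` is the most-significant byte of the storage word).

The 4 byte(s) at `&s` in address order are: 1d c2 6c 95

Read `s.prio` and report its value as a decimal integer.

[0]=0x1d [1]=0xc2 [2]=0x6c [3]=0x95 (big-endian) → word 0x1dc26c95
seq [22+:10] = (word>>22) & 0x3ff = 119
opcode [21+:1] = (word>>21) & 0x1 = 0
type [20+:1] = (word>>20) & 0x1 = 0
bank [11+:9] = (word>>11) & 0x1ff = 77
prio [5+:6] = (word>>5) & 0x3f = 36  ←
addr_hi [0+:5] = (word>>0) & 0x1f = 21

36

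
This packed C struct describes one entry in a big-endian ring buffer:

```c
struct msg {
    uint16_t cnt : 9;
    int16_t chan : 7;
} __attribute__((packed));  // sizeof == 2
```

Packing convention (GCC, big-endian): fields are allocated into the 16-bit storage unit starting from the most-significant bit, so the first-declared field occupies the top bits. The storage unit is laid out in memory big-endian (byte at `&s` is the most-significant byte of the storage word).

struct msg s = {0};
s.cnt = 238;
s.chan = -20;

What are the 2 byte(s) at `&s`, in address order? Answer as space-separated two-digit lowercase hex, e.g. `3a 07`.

77 6c

cnt:9 = 238 → 0xee << 7 → word 0x7700
chan:7 = -20 → 0x6c << 0 → word 0x776c
word = 0x776c → big-endian bytes:
  [0]=0x77  [1]=0x6c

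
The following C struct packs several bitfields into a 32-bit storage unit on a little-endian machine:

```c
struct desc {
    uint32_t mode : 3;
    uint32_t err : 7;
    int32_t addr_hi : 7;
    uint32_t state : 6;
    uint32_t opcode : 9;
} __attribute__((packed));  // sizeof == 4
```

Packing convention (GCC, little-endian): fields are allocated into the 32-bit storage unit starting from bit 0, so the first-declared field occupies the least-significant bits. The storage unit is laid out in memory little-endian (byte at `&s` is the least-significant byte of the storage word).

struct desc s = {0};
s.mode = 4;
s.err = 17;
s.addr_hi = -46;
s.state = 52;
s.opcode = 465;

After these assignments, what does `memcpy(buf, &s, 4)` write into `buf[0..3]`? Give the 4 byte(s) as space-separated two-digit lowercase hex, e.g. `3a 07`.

8c 48 e9 e8

mode:3 = 4 → 0x4 << 0 → word 0x00000004
err:7 = 17 → 0x11 << 3 → word 0x0000008c
addr_hi:7 = -46 → 0x52 << 10 → word 0x0001488c
state:6 = 52 → 0x34 << 17 → word 0x0069488c
opcode:9 = 465 → 0x1d1 << 23 → word 0xe8e9488c
word = 0xe8e9488c → little-endian bytes:
  [0]=0x8c  [1]=0x48  [2]=0xe9  [3]=0xe8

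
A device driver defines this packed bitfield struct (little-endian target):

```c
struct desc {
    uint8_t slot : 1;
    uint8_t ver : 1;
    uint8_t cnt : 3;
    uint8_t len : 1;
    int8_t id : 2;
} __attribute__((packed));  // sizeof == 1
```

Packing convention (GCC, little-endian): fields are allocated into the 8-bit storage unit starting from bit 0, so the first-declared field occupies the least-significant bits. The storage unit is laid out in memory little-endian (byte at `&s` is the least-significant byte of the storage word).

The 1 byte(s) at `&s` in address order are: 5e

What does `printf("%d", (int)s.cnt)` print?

[0]=0x5e (little-endian) → word 0x5e
slot:1 @ bit 0 → (0x5e>>0)&0x1 = 0x0
ver:1 @ bit 1 → (0x5e>>1)&0x1 = 0x1
cnt:3 @ bit 2 → (0x5e>>2)&0x7 = 0x7  ←
len:1 @ bit 5 → (0x5e>>5)&0x1 = 0x0
id:2 @ bit 6 → (0x5e>>6)&0x3 = 0x1

7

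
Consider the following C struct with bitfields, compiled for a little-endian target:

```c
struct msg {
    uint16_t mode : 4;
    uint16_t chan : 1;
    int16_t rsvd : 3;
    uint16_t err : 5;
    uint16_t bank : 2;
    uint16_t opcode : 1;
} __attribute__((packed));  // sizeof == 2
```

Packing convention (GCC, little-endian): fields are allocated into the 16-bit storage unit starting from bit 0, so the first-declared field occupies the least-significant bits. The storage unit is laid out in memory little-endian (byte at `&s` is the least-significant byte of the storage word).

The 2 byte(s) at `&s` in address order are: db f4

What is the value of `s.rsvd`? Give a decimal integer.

-2

[0]=0xdb [1]=0xf4 (little-endian) → word 0xf4db
mode:4 @ bit 0 → (0xf4db>>0)&0xf = 0xb
chan:1 @ bit 4 → (0xf4db>>4)&0x1 = 0x1
rsvd:3 @ bit 5 → (0xf4db>>5)&0x7 = 0x6  ←
err:5 @ bit 8 → (0xf4db>>8)&0x1f = 0x14
bank:2 @ bit 13 → (0xf4db>>13)&0x3 = 0x3
opcode:1 @ bit 15 → (0xf4db>>15)&0x1 = 0x1
rsvd signed 3b, MSB=1: 6 - 8 = -2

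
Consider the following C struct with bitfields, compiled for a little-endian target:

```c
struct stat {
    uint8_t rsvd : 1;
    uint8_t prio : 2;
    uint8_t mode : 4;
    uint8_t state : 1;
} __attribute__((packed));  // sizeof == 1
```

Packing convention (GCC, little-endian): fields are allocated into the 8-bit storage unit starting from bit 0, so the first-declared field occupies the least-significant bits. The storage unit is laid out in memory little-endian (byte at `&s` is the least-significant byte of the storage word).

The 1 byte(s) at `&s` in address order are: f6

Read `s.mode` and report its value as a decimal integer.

[0]=0xf6 (little-endian) → word 0xf6
rsvd [0+:1] = (word>>0) & 0x1 = 0
prio [1+:2] = (word>>1) & 0x3 = 3
mode [3+:4] = (word>>3) & 0xf = 14  ←
state [7+:1] = (word>>7) & 0x1 = 1

14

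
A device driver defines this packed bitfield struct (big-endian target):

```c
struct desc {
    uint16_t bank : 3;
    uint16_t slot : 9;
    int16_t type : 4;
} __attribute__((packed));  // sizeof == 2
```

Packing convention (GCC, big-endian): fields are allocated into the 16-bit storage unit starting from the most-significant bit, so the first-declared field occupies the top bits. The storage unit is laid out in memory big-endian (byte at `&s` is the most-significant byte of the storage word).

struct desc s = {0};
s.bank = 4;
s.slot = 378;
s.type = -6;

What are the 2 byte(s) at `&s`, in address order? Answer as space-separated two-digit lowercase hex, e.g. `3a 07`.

97 aa

bank (3b) val=4 bits=0x4 at bit 13: 0x8000
slot (9b) val=378 bits=0x17a at bit 4: 0x97a0
type (4b) val=-6 bits=0xa at bit 0: 0x97aa
word = 0x97aa → big-endian bytes:
  [0]=0x97  [1]=0xaa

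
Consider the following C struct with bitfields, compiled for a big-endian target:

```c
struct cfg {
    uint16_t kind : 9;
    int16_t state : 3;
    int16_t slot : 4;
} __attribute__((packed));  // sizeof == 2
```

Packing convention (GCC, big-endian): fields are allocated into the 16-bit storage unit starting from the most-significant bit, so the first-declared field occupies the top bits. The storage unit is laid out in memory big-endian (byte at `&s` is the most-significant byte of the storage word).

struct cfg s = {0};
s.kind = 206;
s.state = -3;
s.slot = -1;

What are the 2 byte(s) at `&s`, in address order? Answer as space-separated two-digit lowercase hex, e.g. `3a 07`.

[7+:9] kind=206 & 0x1ff = 0xce; word=0x6700
[4+:3] state=-3 & 0x7 = 0x5; word=0x6750
[0+:4] slot=-1 & 0xf = 0xf; word=0x675f
word = 0x675f → big-endian bytes:
  [0]=0x67  [1]=0x5f

67 5f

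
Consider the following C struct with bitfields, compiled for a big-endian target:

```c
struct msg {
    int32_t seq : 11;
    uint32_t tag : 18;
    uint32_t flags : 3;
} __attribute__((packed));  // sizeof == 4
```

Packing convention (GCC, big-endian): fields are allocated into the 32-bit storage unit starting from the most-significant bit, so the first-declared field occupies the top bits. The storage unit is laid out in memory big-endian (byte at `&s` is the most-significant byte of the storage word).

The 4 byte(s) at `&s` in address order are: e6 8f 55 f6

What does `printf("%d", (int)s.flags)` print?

[0]=0xe6 [1]=0x8f [2]=0x55 [3]=0xf6 (big-endian) → word 0xe68f55f6
seq [21+:11] = (word>>21) & 0x7ff = 1844
tag [3+:18] = (word>>3) & 0x3ffff = 125630
flags [0+:3] = (word>>0) & 0x7 = 6  ←

6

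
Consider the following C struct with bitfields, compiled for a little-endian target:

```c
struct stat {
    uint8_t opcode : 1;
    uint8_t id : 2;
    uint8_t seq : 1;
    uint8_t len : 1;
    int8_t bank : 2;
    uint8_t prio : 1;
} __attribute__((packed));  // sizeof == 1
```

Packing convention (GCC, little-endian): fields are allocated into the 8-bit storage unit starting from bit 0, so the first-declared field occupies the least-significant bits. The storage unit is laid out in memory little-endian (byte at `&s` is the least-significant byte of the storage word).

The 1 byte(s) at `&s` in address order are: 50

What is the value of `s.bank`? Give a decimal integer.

[0]=0x50 (little-endian) → word 0x50
opcode [0+:1] = (word>>0) & 0x1 = 0
id [1+:2] = (word>>1) & 0x3 = 0
seq [3+:1] = (word>>3) & 0x1 = 0
len [4+:1] = (word>>4) & 0x1 = 1
bank [5+:2] = (word>>5) & 0x3 = 2  ←
prio [7+:1] = (word>>7) & 0x1 = 0
bank signed 2b, MSB=1: 2 - 4 = -2

-2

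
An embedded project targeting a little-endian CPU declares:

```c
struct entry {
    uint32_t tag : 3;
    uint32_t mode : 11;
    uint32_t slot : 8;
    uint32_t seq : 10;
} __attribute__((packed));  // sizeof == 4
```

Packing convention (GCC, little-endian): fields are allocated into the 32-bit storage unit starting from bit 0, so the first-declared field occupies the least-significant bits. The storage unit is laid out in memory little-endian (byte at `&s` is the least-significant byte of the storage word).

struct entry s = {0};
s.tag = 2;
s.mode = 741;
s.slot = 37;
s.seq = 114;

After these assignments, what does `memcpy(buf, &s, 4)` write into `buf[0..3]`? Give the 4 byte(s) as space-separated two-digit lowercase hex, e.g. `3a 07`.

[0+:3] tag=2 & 0x7 = 0x2; word=0x00000002
[3+:11] mode=741 & 0x7ff = 0x2e5; word=0x0000172a
[14+:8] slot=37 & 0xff = 0x25; word=0x0009572a
[22+:10] seq=114 & 0x3ff = 0x72; word=0x1c89572a
word = 0x1c89572a → little-endian bytes:
  [0]=0x2a  [1]=0x57  [2]=0x89  [3]=0x1c

2a 57 89 1c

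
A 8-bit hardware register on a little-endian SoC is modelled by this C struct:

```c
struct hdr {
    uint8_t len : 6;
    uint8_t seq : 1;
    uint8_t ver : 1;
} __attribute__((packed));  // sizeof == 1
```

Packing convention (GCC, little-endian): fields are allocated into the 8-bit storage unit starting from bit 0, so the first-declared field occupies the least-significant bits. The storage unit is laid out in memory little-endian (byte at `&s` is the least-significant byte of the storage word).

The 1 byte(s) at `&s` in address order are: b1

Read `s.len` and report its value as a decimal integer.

49

[0]=0xb1 (little-endian) → word 0xb1
len [0+:6] = (word>>0) & 0x3f = 49  ←
seq [6+:1] = (word>>6) & 0x1 = 0
ver [7+:1] = (word>>7) & 0x1 = 1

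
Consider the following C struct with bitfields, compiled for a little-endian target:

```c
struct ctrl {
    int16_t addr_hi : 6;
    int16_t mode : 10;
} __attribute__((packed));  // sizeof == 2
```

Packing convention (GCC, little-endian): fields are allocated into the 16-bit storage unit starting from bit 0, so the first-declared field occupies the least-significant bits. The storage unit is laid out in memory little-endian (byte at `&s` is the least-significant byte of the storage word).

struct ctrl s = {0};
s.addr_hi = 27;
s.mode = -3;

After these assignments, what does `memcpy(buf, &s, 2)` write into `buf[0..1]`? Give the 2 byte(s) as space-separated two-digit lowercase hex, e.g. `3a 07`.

5b ff

addr_hi (6b) val=27 bits=0x1b at bit 0: 0x001b
mode (10b) val=-3 bits=0x3fd at bit 6: 0xff5b
word = 0xff5b → little-endian bytes:
  [0]=0x5b  [1]=0xff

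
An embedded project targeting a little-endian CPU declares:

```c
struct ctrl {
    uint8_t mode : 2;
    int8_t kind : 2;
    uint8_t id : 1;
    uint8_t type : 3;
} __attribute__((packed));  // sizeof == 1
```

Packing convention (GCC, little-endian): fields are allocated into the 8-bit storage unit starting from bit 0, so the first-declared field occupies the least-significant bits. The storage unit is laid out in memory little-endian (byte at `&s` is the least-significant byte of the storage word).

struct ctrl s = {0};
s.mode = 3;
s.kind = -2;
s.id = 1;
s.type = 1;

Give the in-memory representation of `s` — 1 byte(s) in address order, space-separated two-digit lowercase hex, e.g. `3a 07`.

[0+:2] mode=3 & 0x3 = 0x3; word=0x03
[2+:2] kind=-2 & 0x3 = 0x2; word=0x0b
[4+:1] id=1 & 0x1 = 0x1; word=0x1b
[5+:3] type=1 & 0x7 = 0x1; word=0x3b
word = 0x3b → little-endian bytes:
  [0]=0x3b

3b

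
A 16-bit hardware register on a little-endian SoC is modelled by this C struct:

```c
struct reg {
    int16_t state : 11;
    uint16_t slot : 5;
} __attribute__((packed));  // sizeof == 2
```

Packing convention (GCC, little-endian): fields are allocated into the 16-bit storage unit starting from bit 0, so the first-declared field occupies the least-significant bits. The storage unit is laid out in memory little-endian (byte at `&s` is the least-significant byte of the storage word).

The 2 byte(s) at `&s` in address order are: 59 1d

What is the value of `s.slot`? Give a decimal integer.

3

[0]=0x59 [1]=0x1d (little-endian) → word 0x1d59
state [0+:11] = (word>>0) & 0x7ff = 1369
slot [11+:5] = (word>>11) & 0x1f = 3  ←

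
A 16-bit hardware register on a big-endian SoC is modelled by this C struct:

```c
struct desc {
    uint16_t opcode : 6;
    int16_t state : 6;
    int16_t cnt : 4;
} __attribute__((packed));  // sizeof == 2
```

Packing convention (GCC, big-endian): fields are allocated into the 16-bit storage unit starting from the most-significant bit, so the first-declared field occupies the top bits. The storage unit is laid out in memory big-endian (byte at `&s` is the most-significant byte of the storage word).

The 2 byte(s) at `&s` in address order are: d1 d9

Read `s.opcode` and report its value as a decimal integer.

52

[0]=0xd1 [1]=0xd9 (big-endian) → word 0xd1d9
opcode:6 @ bit 10 → (0xd1d9>>10)&0x3f = 0x34  ←
state:6 @ bit 4 → (0xd1d9>>4)&0x3f = 0x1d
cnt:4 @ bit 0 → (0xd1d9>>0)&0xf = 0x9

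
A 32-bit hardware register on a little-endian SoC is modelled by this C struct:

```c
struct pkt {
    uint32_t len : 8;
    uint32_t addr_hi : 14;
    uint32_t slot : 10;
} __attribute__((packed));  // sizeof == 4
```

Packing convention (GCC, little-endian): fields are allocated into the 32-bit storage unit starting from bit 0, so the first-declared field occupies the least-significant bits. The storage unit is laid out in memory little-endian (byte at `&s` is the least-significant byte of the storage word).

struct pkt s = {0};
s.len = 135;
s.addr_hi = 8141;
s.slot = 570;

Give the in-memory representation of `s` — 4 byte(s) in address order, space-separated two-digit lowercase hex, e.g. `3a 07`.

87 cd 9f 8e

len (8b) val=135 bits=0x87 at bit 0: 0x00000087
addr_hi (14b) val=8141 bits=0x1fcd at bit 8: 0x001fcd87
slot (10b) val=570 bits=0x23a at bit 22: 0x8e9fcd87
word = 0x8e9fcd87 → little-endian bytes:
  [0]=0x87  [1]=0xcd  [2]=0x9f  [3]=0x8e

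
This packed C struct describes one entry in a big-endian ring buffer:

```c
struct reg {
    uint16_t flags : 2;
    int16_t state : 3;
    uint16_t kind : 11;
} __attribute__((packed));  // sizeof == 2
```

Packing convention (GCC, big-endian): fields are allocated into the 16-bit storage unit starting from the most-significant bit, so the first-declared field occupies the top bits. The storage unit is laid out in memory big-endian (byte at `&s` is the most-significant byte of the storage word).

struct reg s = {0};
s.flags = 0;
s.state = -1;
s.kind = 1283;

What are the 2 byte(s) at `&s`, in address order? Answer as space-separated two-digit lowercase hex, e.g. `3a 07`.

3d 03

flags (2b) val=0 bits=0x0 at bit 14: 0x0000
state (3b) val=-1 bits=0x7 at bit 11: 0x3800
kind (11b) val=1283 bits=0x503 at bit 0: 0x3d03
word = 0x3d03 → big-endian bytes:
  [0]=0x3d  [1]=0x03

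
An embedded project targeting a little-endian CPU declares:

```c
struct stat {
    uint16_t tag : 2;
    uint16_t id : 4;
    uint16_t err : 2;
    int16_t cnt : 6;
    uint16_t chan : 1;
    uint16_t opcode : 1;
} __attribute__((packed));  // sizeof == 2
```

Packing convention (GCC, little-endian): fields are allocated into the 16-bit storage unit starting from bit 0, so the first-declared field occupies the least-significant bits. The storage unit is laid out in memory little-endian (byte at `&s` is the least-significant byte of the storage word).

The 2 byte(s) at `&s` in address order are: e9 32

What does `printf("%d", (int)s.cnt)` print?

-14

[0]=0xe9 [1]=0x32 (little-endian) → word 0x32e9
tag:2 @ bit 0 → (0x32e9>>0)&0x3 = 0x1
id:4 @ bit 2 → (0x32e9>>2)&0xf = 0xa
err:2 @ bit 6 → (0x32e9>>6)&0x3 = 0x3
cnt:6 @ bit 8 → (0x32e9>>8)&0x3f = 0x32  ←
chan:1 @ bit 14 → (0x32e9>>14)&0x1 = 0x0
opcode:1 @ bit 15 → (0x32e9>>15)&0x1 = 0x0
cnt signed 6b, MSB=1: 50 - 64 = -14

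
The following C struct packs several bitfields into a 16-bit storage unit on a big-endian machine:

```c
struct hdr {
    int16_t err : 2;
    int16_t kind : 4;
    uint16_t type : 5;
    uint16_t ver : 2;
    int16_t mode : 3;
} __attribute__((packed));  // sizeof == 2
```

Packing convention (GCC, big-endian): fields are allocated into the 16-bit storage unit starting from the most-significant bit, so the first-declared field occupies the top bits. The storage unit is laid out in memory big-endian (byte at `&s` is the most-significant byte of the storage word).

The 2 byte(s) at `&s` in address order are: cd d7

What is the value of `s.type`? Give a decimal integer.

[0]=0xcd [1]=0xd7 (big-endian) → word 0xcdd7
err [14+:2] = (word>>14) & 0x3 = 3
kind [10+:4] = (word>>10) & 0xf = 3
type [5+:5] = (word>>5) & 0x1f = 14  ←
ver [3+:2] = (word>>3) & 0x3 = 2
mode [0+:3] = (word>>0) & 0x7 = 7

14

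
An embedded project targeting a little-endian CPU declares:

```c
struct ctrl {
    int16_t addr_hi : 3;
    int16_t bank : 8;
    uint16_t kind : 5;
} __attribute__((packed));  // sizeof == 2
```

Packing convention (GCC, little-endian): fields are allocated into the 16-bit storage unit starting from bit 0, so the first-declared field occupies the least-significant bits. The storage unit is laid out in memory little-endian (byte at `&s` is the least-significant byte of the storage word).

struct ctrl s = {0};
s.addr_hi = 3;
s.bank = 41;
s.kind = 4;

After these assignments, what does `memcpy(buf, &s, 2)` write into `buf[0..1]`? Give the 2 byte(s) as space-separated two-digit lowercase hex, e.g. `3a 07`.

4b 21

[0+:3] addr_hi=3 & 0x7 = 0x3; word=0x0003
[3+:8] bank=41 & 0xff = 0x29; word=0x014b
[11+:5] kind=4 & 0x1f = 0x4; word=0x214b
word = 0x214b → little-endian bytes:
  [0]=0x4b  [1]=0x21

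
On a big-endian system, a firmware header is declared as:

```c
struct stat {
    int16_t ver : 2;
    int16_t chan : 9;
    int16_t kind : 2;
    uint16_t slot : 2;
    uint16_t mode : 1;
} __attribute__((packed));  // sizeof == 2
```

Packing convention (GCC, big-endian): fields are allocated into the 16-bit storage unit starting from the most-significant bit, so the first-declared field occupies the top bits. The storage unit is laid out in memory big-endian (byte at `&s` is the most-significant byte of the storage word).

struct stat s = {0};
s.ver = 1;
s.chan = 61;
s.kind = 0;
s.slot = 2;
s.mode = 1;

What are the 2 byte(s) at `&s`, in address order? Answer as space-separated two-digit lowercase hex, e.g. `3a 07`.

ver:2 = 1 → 0x1 << 14 → word 0x4000
chan:9 = 61 → 0x3d << 5 → word 0x47a0
kind:2 = 0 → 0x0 << 3 → word 0x47a0
slot:2 = 2 → 0x2 << 1 → word 0x47a4
mode:1 = 1 → 0x1 << 0 → word 0x47a5
word = 0x47a5 → big-endian bytes:
  [0]=0x47  [1]=0xa5

47 a5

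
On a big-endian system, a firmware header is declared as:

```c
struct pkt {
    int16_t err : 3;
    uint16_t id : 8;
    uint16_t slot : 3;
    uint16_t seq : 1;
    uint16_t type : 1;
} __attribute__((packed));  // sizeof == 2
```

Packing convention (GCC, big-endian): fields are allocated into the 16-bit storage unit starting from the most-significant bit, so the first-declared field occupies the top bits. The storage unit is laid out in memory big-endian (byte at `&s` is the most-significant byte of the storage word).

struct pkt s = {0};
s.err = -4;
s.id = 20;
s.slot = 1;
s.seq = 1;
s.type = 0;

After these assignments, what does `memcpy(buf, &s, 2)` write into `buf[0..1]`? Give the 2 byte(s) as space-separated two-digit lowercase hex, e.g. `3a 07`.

82 86

[13+:3] err=-4 & 0x7 = 0x4; word=0x8000
[5+:8] id=20 & 0xff = 0x14; word=0x8280
[2+:3] slot=1 & 0x7 = 0x1; word=0x8284
[1+:1] seq=1 & 0x1 = 0x1; word=0x8286
[0+:1] type=0 & 0x1 = 0x0; word=0x8286
word = 0x8286 → big-endian bytes:
  [0]=0x82  [1]=0x86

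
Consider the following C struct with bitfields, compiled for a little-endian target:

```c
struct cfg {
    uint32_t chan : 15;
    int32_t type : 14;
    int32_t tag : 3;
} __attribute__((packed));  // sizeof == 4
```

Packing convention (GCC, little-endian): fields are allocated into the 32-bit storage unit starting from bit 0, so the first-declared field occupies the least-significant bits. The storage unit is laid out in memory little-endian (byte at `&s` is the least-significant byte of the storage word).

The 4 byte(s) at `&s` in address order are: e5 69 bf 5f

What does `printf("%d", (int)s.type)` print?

-130

[0]=0xe5 [1]=0x69 [2]=0xbf [3]=0x5f (little-endian) → word 0x5fbf69e5
chan [0+:15] = (word>>0) & 0x7fff = 27109
type [15+:14] = (word>>15) & 0x3fff = 16254  ←
tag [29+:3] = (word>>29) & 0x7 = 2
type signed 14b, MSB=1: 16254 - 16384 = -130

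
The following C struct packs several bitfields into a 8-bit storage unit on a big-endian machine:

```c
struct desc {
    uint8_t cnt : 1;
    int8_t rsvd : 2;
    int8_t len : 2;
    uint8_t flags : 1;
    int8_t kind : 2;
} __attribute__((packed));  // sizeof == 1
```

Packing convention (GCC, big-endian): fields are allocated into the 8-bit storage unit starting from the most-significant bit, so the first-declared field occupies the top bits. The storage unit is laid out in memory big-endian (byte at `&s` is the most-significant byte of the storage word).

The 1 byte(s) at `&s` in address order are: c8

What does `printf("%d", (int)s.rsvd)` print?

-2

[0]=0xc8 (big-endian) → word 0xc8
cnt:1 @ bit 7 → (0xc8>>7)&0x1 = 0x1
rsvd:2 @ bit 5 → (0xc8>>5)&0x3 = 0x2  ←
len:2 @ bit 3 → (0xc8>>3)&0x3 = 0x1
flags:1 @ bit 2 → (0xc8>>2)&0x1 = 0x0
kind:2 @ bit 0 → (0xc8>>0)&0x3 = 0x0
rsvd signed 2b, MSB=1: 2 - 4 = -2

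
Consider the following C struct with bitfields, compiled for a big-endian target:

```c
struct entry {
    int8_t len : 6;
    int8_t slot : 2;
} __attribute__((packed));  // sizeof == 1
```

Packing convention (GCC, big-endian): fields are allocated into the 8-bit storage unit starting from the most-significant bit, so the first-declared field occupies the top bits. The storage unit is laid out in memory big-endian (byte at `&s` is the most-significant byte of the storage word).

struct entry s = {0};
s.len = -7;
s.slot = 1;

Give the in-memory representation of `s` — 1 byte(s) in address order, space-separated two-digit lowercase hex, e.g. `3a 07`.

len (6b) val=-7 bits=0x39 at bit 2: 0xe4
slot (2b) val=1 bits=0x1 at bit 0: 0xe5
word = 0xe5 → big-endian bytes:
  [0]=0xe5

e5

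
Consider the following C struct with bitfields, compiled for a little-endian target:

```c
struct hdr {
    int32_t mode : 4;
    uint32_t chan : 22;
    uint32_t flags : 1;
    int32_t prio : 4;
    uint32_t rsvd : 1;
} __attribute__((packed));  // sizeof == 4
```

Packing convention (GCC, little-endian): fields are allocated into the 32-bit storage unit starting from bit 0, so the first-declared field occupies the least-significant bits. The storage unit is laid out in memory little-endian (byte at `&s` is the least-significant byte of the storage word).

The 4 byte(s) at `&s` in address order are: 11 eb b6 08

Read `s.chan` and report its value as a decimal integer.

749233

[0]=0x11 [1]=0xeb [2]=0xb6 [3]=0x08 (little-endian) → word 0x08b6eb11
mode [0+:4] = (word>>0) & 0xf = 1
chan [4+:22] = (word>>4) & 0x3fffff = 749233  ←
flags [26+:1] = (word>>26) & 0x1 = 0
prio [27+:4] = (word>>27) & 0xf = 1
rsvd [31+:1] = (word>>31) & 0x1 = 0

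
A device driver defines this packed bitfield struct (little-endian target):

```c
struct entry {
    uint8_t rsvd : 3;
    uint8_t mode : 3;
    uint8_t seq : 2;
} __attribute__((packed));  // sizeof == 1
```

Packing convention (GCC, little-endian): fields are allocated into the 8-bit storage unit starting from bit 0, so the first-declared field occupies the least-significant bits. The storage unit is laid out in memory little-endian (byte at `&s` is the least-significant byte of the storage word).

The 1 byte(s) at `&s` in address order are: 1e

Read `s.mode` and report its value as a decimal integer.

3

[0]=0x1e (little-endian) → word 0x1e
rsvd:3 @ bit 0 → (0x1e>>0)&0x7 = 0x6
mode:3 @ bit 3 → (0x1e>>3)&0x7 = 0x3  ←
seq:2 @ bit 6 → (0x1e>>6)&0x3 = 0x0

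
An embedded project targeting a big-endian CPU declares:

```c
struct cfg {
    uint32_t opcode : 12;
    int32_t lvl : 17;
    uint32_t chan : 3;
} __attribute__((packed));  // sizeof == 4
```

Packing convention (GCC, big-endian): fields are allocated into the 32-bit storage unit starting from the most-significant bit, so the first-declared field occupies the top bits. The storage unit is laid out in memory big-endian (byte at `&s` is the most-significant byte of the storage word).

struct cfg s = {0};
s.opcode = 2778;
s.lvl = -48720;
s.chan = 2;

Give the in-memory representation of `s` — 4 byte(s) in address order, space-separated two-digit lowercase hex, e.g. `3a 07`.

[20+:12] opcode=2778 & 0xfff = 0xada; word=0xada00000
[3+:17] lvl=-48720 & 0x1ffff = 0x141b0; word=0xadaa0d80
[0+:3] chan=2 & 0x7 = 0x2; word=0xadaa0d82
word = 0xadaa0d82 → big-endian bytes:
  [0]=0xad  [1]=0xaa  [2]=0x0d  [3]=0x82

ad aa 0d 82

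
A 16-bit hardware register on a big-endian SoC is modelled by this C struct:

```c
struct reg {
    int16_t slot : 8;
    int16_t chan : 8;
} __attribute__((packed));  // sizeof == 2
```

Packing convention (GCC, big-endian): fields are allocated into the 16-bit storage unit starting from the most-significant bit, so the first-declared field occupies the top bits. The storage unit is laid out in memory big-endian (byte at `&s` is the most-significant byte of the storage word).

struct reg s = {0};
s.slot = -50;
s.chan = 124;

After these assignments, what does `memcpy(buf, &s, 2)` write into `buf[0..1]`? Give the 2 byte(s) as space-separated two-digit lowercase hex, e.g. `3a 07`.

[8+:8] slot=-50 & 0xff = 0xce; word=0xce00
[0+:8] chan=124 & 0xff = 0x7c; word=0xce7c
word = 0xce7c → big-endian bytes:
  [0]=0xce  [1]=0x7c

ce 7c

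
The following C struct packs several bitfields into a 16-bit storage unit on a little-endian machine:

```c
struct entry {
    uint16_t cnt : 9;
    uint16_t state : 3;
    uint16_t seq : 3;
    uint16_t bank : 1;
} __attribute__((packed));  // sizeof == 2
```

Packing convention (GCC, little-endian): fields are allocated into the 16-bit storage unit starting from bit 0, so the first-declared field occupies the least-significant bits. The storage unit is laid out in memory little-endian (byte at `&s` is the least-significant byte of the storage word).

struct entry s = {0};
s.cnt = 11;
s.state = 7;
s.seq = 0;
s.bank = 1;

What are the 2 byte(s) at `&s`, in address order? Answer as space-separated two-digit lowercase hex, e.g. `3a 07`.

0b 8e

[0+:9] cnt=11 & 0x1ff = 0xb; word=0x000b
[9+:3] state=7 & 0x7 = 0x7; word=0x0e0b
[12+:3] seq=0 & 0x7 = 0x0; word=0x0e0b
[15+:1] bank=1 & 0x1 = 0x1; word=0x8e0b
word = 0x8e0b → little-endian bytes:
  [0]=0x0b  [1]=0x8e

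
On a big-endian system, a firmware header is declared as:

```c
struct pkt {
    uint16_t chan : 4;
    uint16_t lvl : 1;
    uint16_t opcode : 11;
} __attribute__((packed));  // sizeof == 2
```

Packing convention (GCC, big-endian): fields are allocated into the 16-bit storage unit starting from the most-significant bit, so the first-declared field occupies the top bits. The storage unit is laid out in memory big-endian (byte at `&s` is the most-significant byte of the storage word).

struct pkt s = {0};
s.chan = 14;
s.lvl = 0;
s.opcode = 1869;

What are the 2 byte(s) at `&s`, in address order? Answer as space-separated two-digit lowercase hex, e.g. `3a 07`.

e7 4d

chan (4b) val=14 bits=0xe at bit 12: 0xe000
lvl (1b) val=0 bits=0x0 at bit 11: 0xe000
opcode (11b) val=1869 bits=0x74d at bit 0: 0xe74d
word = 0xe74d → big-endian bytes:
  [0]=0xe7  [1]=0x4d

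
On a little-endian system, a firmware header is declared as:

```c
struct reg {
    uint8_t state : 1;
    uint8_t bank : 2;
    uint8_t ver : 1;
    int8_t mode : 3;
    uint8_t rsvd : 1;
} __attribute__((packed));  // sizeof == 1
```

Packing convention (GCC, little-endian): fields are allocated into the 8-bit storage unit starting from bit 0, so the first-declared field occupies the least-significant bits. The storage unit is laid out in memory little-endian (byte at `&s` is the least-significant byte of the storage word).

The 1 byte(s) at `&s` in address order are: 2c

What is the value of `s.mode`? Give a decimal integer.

[0]=0x2c (little-endian) → word 0x2c
state:1 @ bit 0 → (0x2c>>0)&0x1 = 0x0
bank:2 @ bit 1 → (0x2c>>1)&0x3 = 0x2
ver:1 @ bit 3 → (0x2c>>3)&0x1 = 0x1
mode:3 @ bit 4 → (0x2c>>4)&0x7 = 0x2  ←
rsvd:1 @ bit 7 → (0x2c>>7)&0x1 = 0x0
mode signed 3b, MSB=0: value = 2

2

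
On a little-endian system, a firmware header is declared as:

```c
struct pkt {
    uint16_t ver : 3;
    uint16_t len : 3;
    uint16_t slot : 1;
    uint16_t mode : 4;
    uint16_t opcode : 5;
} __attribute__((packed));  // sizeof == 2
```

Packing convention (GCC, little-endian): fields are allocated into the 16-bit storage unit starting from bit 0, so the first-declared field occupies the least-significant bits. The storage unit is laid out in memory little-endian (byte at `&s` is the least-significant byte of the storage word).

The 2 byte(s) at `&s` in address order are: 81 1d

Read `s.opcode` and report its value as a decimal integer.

[0]=0x81 [1]=0x1d (little-endian) → word 0x1d81
ver [0+:3] = (word>>0) & 0x7 = 1
len [3+:3] = (word>>3) & 0x7 = 0
slot [6+:1] = (word>>6) & 0x1 = 0
mode [7+:4] = (word>>7) & 0xf = 11
opcode [11+:5] = (word>>11) & 0x1f = 3  ←

3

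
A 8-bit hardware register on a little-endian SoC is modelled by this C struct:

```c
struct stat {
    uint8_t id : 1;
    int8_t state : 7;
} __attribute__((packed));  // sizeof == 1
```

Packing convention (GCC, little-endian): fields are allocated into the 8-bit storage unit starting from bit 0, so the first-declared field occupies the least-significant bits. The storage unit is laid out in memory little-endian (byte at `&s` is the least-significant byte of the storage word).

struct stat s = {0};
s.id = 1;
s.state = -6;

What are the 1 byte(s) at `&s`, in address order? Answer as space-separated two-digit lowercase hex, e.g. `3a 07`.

id:1 = 1 → 0x1 << 0 → word 0x01
state:7 = -6 → 0x7a << 1 → word 0xf5
word = 0xf5 → little-endian bytes:
  [0]=0xf5

f5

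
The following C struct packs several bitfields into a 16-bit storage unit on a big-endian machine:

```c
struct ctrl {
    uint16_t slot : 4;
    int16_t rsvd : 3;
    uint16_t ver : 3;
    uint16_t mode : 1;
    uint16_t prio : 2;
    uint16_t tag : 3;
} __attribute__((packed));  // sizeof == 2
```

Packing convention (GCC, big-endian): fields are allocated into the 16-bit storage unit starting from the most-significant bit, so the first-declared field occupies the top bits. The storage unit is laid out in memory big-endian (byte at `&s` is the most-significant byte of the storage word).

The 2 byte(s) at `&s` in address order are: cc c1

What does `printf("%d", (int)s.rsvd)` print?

-2

[0]=0xcc [1]=0xc1 (big-endian) → word 0xccc1
slot:4 @ bit 12 → (0xccc1>>12)&0xf = 0xc
rsvd:3 @ bit 9 → (0xccc1>>9)&0x7 = 0x6  ←
ver:3 @ bit 6 → (0xccc1>>6)&0x7 = 0x3
mode:1 @ bit 5 → (0xccc1>>5)&0x1 = 0x0
prio:2 @ bit 3 → (0xccc1>>3)&0x3 = 0x0
tag:3 @ bit 0 → (0xccc1>>0)&0x7 = 0x1
rsvd signed 3b, MSB=1: 6 - 8 = -2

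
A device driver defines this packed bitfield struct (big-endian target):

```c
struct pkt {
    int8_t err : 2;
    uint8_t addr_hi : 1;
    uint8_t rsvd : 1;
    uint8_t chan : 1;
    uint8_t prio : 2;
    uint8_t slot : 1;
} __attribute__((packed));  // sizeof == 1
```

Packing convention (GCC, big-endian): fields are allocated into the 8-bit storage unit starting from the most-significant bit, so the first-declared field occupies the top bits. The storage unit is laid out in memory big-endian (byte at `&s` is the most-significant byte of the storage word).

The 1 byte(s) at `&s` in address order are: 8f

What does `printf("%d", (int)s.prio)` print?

3

[0]=0x8f (big-endian) → word 0x8f
err [6+:2] = (word>>6) & 0x3 = 2
addr_hi [5+:1] = (word>>5) & 0x1 = 0
rsvd [4+:1] = (word>>4) & 0x1 = 0
chan [3+:1] = (word>>3) & 0x1 = 1
prio [1+:2] = (word>>1) & 0x3 = 3  ←
slot [0+:1] = (word>>0) & 0x1 = 1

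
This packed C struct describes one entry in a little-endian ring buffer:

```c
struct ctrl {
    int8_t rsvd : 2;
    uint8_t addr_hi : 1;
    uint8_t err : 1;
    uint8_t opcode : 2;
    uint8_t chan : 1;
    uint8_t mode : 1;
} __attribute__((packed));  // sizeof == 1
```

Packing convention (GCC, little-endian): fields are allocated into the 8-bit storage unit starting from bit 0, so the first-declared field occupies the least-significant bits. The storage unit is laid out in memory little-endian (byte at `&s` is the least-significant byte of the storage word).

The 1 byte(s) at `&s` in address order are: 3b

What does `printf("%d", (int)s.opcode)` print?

3

[0]=0x3b (little-endian) → word 0x3b
rsvd [0+:2] = (word>>0) & 0x3 = 3
addr_hi [2+:1] = (word>>2) & 0x1 = 0
err [3+:1] = (word>>3) & 0x1 = 1
opcode [4+:2] = (word>>4) & 0x3 = 3  ←
chan [6+:1] = (word>>6) & 0x1 = 0
mode [7+:1] = (word>>7) & 0x1 = 0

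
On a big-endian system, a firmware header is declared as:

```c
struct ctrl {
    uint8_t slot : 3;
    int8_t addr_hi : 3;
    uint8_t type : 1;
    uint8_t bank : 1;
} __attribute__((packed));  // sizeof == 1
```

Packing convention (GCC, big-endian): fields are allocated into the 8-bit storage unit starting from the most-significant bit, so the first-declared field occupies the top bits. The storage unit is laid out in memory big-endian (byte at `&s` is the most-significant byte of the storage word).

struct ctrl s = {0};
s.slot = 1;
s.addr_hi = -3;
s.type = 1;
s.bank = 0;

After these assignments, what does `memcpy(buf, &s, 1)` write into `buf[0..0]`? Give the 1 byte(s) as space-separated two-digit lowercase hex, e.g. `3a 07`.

slot (3b) val=1 bits=0x1 at bit 5: 0x20
addr_hi (3b) val=-3 bits=0x5 at bit 2: 0x34
type (1b) val=1 bits=0x1 at bit 1: 0x36
bank (1b) val=0 bits=0x0 at bit 0: 0x36
word = 0x36 → big-endian bytes:
  [0]=0x36

36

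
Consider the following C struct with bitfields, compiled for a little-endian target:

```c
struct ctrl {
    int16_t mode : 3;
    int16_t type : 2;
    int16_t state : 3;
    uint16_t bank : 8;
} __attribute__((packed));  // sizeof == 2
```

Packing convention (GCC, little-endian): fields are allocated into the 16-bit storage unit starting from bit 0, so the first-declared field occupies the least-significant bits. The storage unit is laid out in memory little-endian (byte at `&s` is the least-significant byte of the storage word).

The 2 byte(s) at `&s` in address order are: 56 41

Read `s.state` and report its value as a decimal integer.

[0]=0x56 [1]=0x41 (little-endian) → word 0x4156
mode:3 @ bit 0 → (0x4156>>0)&0x7 = 0x6
type:2 @ bit 3 → (0x4156>>3)&0x3 = 0x2
state:3 @ bit 5 → (0x4156>>5)&0x7 = 0x2  ←
bank:8 @ bit 8 → (0x4156>>8)&0xff = 0x41
state signed 3b, MSB=0: value = 2

2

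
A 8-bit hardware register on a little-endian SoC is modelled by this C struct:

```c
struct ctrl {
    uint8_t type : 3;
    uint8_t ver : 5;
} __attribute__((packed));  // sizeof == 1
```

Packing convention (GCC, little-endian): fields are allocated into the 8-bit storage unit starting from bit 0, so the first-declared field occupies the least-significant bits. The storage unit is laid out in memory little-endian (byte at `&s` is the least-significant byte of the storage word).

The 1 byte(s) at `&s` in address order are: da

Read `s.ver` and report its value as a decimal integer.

[0]=0xda (little-endian) → word 0xda
type [0+:3] = (word>>0) & 0x7 = 2
ver [3+:5] = (word>>3) & 0x1f = 27  ←

27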